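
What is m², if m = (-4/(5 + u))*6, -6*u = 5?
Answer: 20736/625 ≈ 33.178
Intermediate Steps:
u = -⅚ (u = -⅙*5 = -⅚ ≈ -0.83333)
m = -144/25 (m = (-4/(5 - ⅚))*6 = (-4/(25/6))*6 = ((6/25)*(-4))*6 = -24/25*6 = -144/25 ≈ -5.7600)
m² = (-144/25)² = 20736/625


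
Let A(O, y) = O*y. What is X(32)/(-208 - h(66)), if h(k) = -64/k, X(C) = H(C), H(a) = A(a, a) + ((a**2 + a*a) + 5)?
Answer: -101541/6832 ≈ -14.863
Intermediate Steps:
H(a) = 5 + 3*a**2 (H(a) = a*a + ((a**2 + a*a) + 5) = a**2 + ((a**2 + a**2) + 5) = a**2 + (2*a**2 + 5) = a**2 + (5 + 2*a**2) = 5 + 3*a**2)
X(C) = 5 + 3*C**2
X(32)/(-208 - h(66)) = (5 + 3*32**2)/(-208 - (-64)/66) = (5 + 3*1024)/(-208 - (-64)/66) = (5 + 3072)/(-208 - 1*(-32/33)) = 3077/(-208 + 32/33) = 3077/(-6832/33) = 3077*(-33/6832) = -101541/6832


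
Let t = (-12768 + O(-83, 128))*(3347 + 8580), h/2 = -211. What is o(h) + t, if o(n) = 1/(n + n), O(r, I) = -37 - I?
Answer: -130188596005/844 ≈ -1.5425e+8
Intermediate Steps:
h = -422 (h = 2*(-211) = -422)
o(n) = 1/(2*n)
t = -154251891 (t = (-12768 + (-37 - 1*128))*(3347 + 8580) = (-12768 + (-37 - 128))*11927 = (-12768 - 165)*11927 = -12933*11927 = -154251891)
o(h) + t = (½)/(-422) - 154251891 = (½)*(-1/422) - 154251891 = -1/844 - 154251891 = -130188596005/844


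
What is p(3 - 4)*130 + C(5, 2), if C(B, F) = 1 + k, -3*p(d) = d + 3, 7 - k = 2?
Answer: -242/3 ≈ -80.667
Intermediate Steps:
k = 5 (k = 7 - 1*2 = 7 - 2 = 5)
p(d) = -1 - d/3 (p(d) = -(d + 3)/3 = -(3 + d)/3 = -1 - d/3)
C(B, F) = 6 (C(B, F) = 1 + 5 = 6)
p(3 - 4)*130 + C(5, 2) = (-1 - (3 - 4)/3)*130 + 6 = (-1 - 1/3*(-1))*130 + 6 = (-1 + 1/3)*130 + 6 = -2/3*130 + 6 = -260/3 + 6 = -242/3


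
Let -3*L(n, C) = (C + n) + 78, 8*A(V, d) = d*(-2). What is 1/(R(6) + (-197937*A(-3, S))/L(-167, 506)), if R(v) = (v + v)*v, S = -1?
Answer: 556/237969 ≈ 0.0023364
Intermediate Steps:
A(V, d) = -d/4 (A(V, d) = (d*(-2))/8 = (-2*d)/8 = -d/4)
L(n, C) = -26 - C/3 - n/3 (L(n, C) = -((C + n) + 78)/3 = -(78 + C + n)/3 = -26 - C/3 - n/3)
R(v) = 2*v² (R(v) = (2*v)*v = 2*v²)
1/(R(6) + (-197937*A(-3, S))/L(-167, 506)) = 1/(2*6² + (-(-197937)*(-1)/4)/(-26 - ⅓*506 - ⅓*(-167))) = 1/(2*36 + (-197937*¼)/(-26 - 506/3 + 167/3)) = 1/(72 - 197937/4/(-139)) = 1/(72 - 197937/4*(-1/139)) = 1/(72 + 197937/556) = 1/(237969/556) = 556/237969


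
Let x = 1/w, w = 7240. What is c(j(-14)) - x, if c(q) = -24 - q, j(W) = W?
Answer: -72401/7240 ≈ -10.000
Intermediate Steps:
x = 1/7240 ≈ 0.00013812
c(j(-14)) - x = (-24 - 1*(-14)) - 1*1/7240 = (-24 + 14) - 1/7240 = -10 - 1/7240 = -72401/7240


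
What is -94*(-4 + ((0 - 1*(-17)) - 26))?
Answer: 1222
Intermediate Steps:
-94*(-4 + ((0 - 1*(-17)) - 26)) = -94*(-4 + ((0 + 17) - 26)) = -94*(-4 + (17 - 26)) = -94*(-4 - 9) = -94*(-13) = 1222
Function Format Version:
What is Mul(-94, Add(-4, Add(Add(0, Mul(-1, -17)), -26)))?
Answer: 1222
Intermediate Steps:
Mul(-94, Add(-4, Add(Add(0, Mul(-1, -17)), -26))) = Mul(-94, Add(-4, Add(Add(0, 17), -26))) = Mul(-94, Add(-4, Add(17, -26))) = Mul(-94, Add(-4, -9)) = Mul(-94, -13) = 1222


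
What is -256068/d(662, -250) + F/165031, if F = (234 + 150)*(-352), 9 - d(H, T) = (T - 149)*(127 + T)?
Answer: 989631519/224937253 ≈ 4.3996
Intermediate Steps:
d(H, T) = 9 - (-149 + T)*(127 + T) (d(H, T) = 9 - (T - 149)*(127 + T) = 9 - (-149 + T)*(127 + T))
F = -135168 (F = 384*(-352) = -135168)
-256068/d(662, -250) + F/165031 = -256068/(18932 - 1*(-250)² + 22*(-250)) - 135168/165031 = -256068/(18932 - 1*62500 - 5500) - 135168*1/165031 = -256068/(18932 - 62500 - 5500) - 135168/165031 = -256068/(-49068) - 135168/165031 = -256068*(-1/49068) - 135168/165031 = 7113/1363 - 135168/165031 = 989631519/224937253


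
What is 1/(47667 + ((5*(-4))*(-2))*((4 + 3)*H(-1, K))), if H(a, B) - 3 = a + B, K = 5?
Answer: 1/49627 ≈ 2.0150e-5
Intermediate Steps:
H(a, B) = 3 + B + a (H(a, B) = 3 + (a + B) = 3 + (B + a) = 3 + B + a)
1/(47667 + ((5*(-4))*(-2))*((4 + 3)*H(-1, K))) = 1/(47667 + ((5*(-4))*(-2))*((4 + 3)*(3 + 5 - 1))) = 1/(47667 + (-20*(-2))*(7*7)) = 1/(47667 + 40*49) = 1/(47667 + 1960) = 1/49627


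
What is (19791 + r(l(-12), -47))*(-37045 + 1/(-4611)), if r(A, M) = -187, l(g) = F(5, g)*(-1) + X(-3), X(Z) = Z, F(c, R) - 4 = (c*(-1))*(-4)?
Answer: -115470599296/159 ≈ -7.2623e+8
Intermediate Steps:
F(c, R) = 4 + 4*c (F(c, R) = 4 + (c*(-1))*(-4) = 4 - c*(-4) = 4 + 4*c)
l(g) = -27 (l(g) = (4 + 4*5)*(-1) - 3 = (4 + 20)*(-1) - 3 = 24*(-1) - 3 = -24 - 3 = -27)
(19791 + r(l(-12), -47))*(-37045 + 1/(-4611)) = (19791 - 187)*(-37045 + 1/(-4611)) = 19604*(-37045 - 1/4611) = 19604*(-170814496/4611) = -115470599296/159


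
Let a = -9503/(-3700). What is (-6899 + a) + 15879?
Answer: 33235503/3700 ≈ 8982.6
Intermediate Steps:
a = 9503/3700 (a = -9503*(-1/3700) = 9503/3700 ≈ 2.5684)
(-6899 + a) + 15879 = (-6899 + 9503/3700) + 15879 = -25516797/3700 + 15879 = 33235503/3700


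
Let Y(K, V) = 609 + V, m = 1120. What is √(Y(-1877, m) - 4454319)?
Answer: I*√4452590 ≈ 2110.1*I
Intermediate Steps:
√(Y(-1877, m) - 4454319) = √((609 + 1120) - 4454319) = √(1729 - 4454319) = √(-4452590) = I*√4452590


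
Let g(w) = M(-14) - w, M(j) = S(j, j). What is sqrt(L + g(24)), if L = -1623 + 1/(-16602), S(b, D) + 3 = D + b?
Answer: 89*I*sqrt(58389234)/16602 ≈ 40.963*I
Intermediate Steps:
S(b, D) = -3 + D + b (S(b, D) = -3 + (D + b) = -3 + D + b)
M(j) = -3 + 2*j (M(j) = -3 + j + j = -3 + 2*j)
g(w) = -31 - w (g(w) = (-3 + 2*(-14)) - w = (-3 - 28) - w = -31 - w)
L = -26945047/16602 (L = -1623 - 1/16602 = -26945047/16602 ≈ -1623.0)
sqrt(L + g(24)) = sqrt(-26945047/16602 + (-31 - 1*24)) = sqrt(-26945047/16602 + (-31 - 24)) = sqrt(-26945047/16602 - 55) = sqrt(-27858157/16602) = 89*I*sqrt(58389234)/16602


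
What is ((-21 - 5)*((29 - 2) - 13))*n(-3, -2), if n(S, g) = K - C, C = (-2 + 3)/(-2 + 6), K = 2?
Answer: -637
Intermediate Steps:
C = ¼ (C = 1/4 = 1*(¼) = ¼ ≈ 0.25000)
n(S, g) = 7/4 (n(S, g) = 2 - 1*¼ = 2 - ¼ = 7/4)
((-21 - 5)*((29 - 2) - 13))*n(-3, -2) = ((-21 - 5)*((29 - 2) - 13))*(7/4) = -26*(27 - 13)*(7/4) = -26*14*(7/4) = -364*7/4 = -637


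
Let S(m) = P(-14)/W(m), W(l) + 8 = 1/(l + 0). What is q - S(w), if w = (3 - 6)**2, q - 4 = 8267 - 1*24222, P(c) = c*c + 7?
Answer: -1130694/71 ≈ -15925.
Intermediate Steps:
P(c) = 7 + c**2 (P(c) = c**2 + 7 = 7 + c**2)
W(l) = -8 + 1/l (W(l) = -8 + 1/(l + 0) = -8 + 1/l)
q = -15951 (q = 4 + (8267 - 1*24222) = 4 + (8267 - 24222) = 4 - 15955 = -15951)
w = 9 (w = (-3)**2 = 9)
S(m) = 203/(-8 + 1/m) (S(m) = (7 + (-14)**2)/(-8 + 1/m) = (7 + 196)/(-8 + 1/m) = 203/(-8 + 1/m))
q - S(w) = -15951 - (-203)*9/(-1 + 8*9) = -15951 - (-203)*9/(-1 + 72) = -15951 - (-203)*9/71 = -15951 - 1*(-1827/71) = -15951 + 1827/71 = -1130694/71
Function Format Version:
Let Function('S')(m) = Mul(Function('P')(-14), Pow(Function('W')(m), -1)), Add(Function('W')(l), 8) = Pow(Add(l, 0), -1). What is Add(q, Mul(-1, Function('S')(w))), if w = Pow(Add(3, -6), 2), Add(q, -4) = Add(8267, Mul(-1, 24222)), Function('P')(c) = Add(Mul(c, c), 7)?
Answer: Rational(-1130694, 71) ≈ -15925.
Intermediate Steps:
Function('P')(c) = Add(7, Pow(c, 2)) (Function('P')(c) = Add(Pow(c, 2), 7) = Add(7, Pow(c, 2)))
Function('W')(l) = Add(-8, Pow(l, -1)) (Function('W')(l) = Add(-8, Pow(Add(l, 0), -1)) = Add(-8, Pow(l, -1)))
q = -15951 (q = Add(4, Add(8267, Mul(-1, 24222))) = Add(4, Add(8267, -24222)) = Add(4, -15955) = -15951)
w = 9 (w = Pow(-3, 2) = 9)
Function('S')(m) = Mul(203, Pow(Add(-8, Pow(m, -1)), -1)) (Function('S')(m) = Mul(Add(7, Pow(-14, 2)), Pow(Add(-8, Pow(m, -1)), -1)) = Mul(Add(7, 196), Pow(Add(-8, Pow(m, -1)), -1)) = Mul(203, Pow(Add(-8, Pow(m, -1)), -1)))
Add(q, Mul(-1, Function('S')(w))) = Add(-15951, Mul(-1, Mul(-203, 9, Pow(Add(-1, Mul(8, 9)), -1)))) = Add(-15951, Mul(-1, Mul(-203, 9, Pow(Add(-1, 72), -1)))) = Add(-15951, Mul(-1, Mul(-203, 9, Pow(71, -1)))) = Add(-15951, Mul(-1, Mul(-203, 9, Rational(1, 71)))) = Add(-15951, Mul(-1, Rational(-1827, 71))) = Add(-15951, Rational(1827, 71)) = Rational(-1130694, 71)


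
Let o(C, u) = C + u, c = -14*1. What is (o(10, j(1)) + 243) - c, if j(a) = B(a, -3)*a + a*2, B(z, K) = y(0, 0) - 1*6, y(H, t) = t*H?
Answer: 263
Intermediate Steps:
y(H, t) = H*t
B(z, K) = -6 (B(z, K) = 0*0 - 1*6 = 0 - 6 = -6)
c = -14
j(a) = -4*a (j(a) = -6*a + a*2 = -6*a + 2*a = -4*a)
(o(10, j(1)) + 243) - c = ((10 - 4*1) + 243) - 1*(-14) = ((10 - 4) + 243) + 14 = (6 + 243) + 14 = 249 + 14 = 263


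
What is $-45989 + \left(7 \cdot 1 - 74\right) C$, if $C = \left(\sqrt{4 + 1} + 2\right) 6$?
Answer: $-46793 - 402 \sqrt{5} \approx -47692.0$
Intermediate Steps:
$C = 12 + 6 \sqrt{5}$ ($C = \left(\sqrt{5} + 2\right) 6 = \left(2 + \sqrt{5}\right) 6 = 12 + 6 \sqrt{5} \approx 25.416$)
$-45989 + \left(7 \cdot 1 - 74\right) C = -45989 + \left(7 \cdot 1 - 74\right) \left(12 + 6 \sqrt{5}\right) = -45989 + \left(7 - 74\right) \left(12 + 6 \sqrt{5}\right) = -45989 - 67 \left(12 + 6 \sqrt{5}\right) = -45989 - \left(804 + 402 \sqrt{5}\right) = -46793 - 402 \sqrt{5}$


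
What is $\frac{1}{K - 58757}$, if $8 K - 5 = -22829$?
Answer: $- \frac{1}{61610} \approx -1.6231 \cdot 10^{-5}$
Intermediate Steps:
$K = -2853$ ($K = \frac{5}{8} + \frac{1}{8} \left(-22829\right) = \frac{5}{8} - \frac{22829}{8} = -2853$)
$\frac{1}{K - 58757} = \frac{1}{-2853 - 58757} = \frac{1}{-61610} = - \frac{1}{61610}$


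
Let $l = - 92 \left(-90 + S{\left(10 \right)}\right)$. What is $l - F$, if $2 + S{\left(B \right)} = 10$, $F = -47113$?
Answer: $54657$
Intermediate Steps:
$S{\left(B \right)} = 8$ ($S{\left(B \right)} = -2 + 10 = 8$)
$l = 7544$ ($l = - 92 \left(-90 + 8\right) = \left(-92\right) \left(-82\right) = 7544$)
$l - F = 7544 - -47113 = 7544 + 47113 = 54657$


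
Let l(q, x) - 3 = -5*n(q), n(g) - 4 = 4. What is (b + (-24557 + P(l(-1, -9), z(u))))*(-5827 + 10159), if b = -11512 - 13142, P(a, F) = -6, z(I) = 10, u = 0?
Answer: -213208044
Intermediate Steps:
n(g) = 8 (n(g) = 4 + 4 = 8)
l(q, x) = -37 (l(q, x) = 3 - 5*8 = 3 - 40 = -37)
b = -24654
(b + (-24557 + P(l(-1, -9), z(u))))*(-5827 + 10159) = (-24654 + (-24557 - 6))*(-5827 + 10159) = (-24654 - 24563)*4332 = -49217*4332 = -213208044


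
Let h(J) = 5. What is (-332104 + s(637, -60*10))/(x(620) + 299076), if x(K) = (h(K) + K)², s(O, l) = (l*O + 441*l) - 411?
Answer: -979315/689701 ≈ -1.4199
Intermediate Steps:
s(O, l) = -411 + 441*l + O*l (s(O, l) = (O*l + 441*l) - 411 = (441*l + O*l) - 411 = -411 + 441*l + O*l)
x(K) = (5 + K)²
(-332104 + s(637, -60*10))/(x(620) + 299076) = (-332104 + (-411 + 441*(-60*10) + 637*(-60*10)))/((5 + 620)² + 299076) = (-332104 + (-411 + 441*(-600) + 637*(-600)))/(625² + 299076) = (-332104 + (-411 - 264600 - 382200))/(390625 + 299076) = (-332104 - 647211)/689701 = -979315*1/689701 = -979315/689701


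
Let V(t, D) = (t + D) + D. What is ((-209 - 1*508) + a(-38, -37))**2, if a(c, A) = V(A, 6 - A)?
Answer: 446224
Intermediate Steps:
V(t, D) = t + 2*D (V(t, D) = (D + t) + D = t + 2*D)
a(c, A) = 12 - A (a(c, A) = A + 2*(6 - A) = A + (12 - 2*A) = 12 - A)
((-209 - 1*508) + a(-38, -37))**2 = ((-209 - 1*508) + (12 - 1*(-37)))**2 = ((-209 - 508) + (12 + 37))**2 = (-717 + 49)**2 = (-668)**2 = 446224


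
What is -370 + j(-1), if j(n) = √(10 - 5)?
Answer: -370 + √5 ≈ -367.76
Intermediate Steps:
j(n) = √5
-370 + j(-1) = -370 + √5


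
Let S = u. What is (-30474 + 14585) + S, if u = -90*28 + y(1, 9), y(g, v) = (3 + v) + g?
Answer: -18396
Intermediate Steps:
y(g, v) = 3 + g + v
u = -2507 (u = -90*28 + (3 + 1 + 9) = -2520 + 13 = -2507)
S = -2507
(-30474 + 14585) + S = (-30474 + 14585) - 2507 = -15889 - 2507 = -18396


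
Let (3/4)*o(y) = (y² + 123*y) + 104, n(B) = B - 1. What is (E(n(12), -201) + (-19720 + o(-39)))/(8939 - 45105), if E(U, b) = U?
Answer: 71815/108498 ≈ 0.66190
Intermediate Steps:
n(B) = -1 + B
o(y) = 416/3 + 164*y + 4*y²/3 (o(y) = 4*((y² + 123*y) + 104)/3 = 4*(104 + y² + 123*y)/3 = 416/3 + 164*y + 4*y²/3)
(E(n(12), -201) + (-19720 + o(-39)))/(8939 - 45105) = ((-1 + 12) + (-19720 + (416/3 + 164*(-39) + (4/3)*(-39)²)))/(8939 - 45105) = (11 + (-19720 + (416/3 - 6396 + (4/3)*1521)))/(-36166) = (11 + (-19720 + (416/3 - 6396 + 2028)))*(-1/36166) = (11 + (-19720 - 12688/3))*(-1/36166) = (11 - 71848/3)*(-1/36166) = -71815/3*(-1/36166) = 71815/108498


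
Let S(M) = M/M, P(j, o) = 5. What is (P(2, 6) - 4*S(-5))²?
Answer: 1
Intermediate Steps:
S(M) = 1
(P(2, 6) - 4*S(-5))² = (5 - 4*1)² = (5 - 4)² = 1² = 1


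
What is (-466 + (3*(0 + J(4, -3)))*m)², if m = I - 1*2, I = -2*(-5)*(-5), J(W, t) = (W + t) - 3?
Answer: 23716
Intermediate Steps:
J(W, t) = -3 + W + t
I = -50 (I = 10*(-5) = -50)
m = -52 (m = -50 - 1*2 = -50 - 2 = -52)
(-466 + (3*(0 + J(4, -3)))*m)² = (-466 + (3*(0 + (-3 + 4 - 3)))*(-52))² = (-466 + (3*(0 - 2))*(-52))² = (-466 + (3*(-2))*(-52))² = (-466 - 6*(-52))² = (-466 + 312)² = (-154)² = 23716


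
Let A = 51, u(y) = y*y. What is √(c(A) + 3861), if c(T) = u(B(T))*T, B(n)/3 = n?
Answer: 6*√33270 ≈ 1094.4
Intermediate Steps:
B(n) = 3*n
u(y) = y²
c(T) = 9*T³ (c(T) = (3*T)²*T = (9*T²)*T = 9*T³)
√(c(A) + 3861) = √(9*51³ + 3861) = √(9*132651 + 3861) = √(1193859 + 3861) = √1197720 = 6*√33270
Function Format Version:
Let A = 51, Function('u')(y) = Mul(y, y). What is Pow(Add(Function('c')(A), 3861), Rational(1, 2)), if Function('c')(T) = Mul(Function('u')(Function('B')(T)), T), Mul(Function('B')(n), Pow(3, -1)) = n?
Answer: Mul(6, Pow(33270, Rational(1, 2))) ≈ 1094.4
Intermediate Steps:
Function('B')(n) = Mul(3, n)
Function('u')(y) = Pow(y, 2)
Function('c')(T) = Mul(9, Pow(T, 3)) (Function('c')(T) = Mul(Pow(Mul(3, T), 2), T) = Mul(Mul(9, Pow(T, 2)), T) = Mul(9, Pow(T, 3)))
Pow(Add(Function('c')(A), 3861), Rational(1, 2)) = Pow(Add(Mul(9, Pow(51, 3)), 3861), Rational(1, 2)) = Pow(Add(Mul(9, 132651), 3861), Rational(1, 2)) = Pow(Add(1193859, 3861), Rational(1, 2)) = Pow(1197720, Rational(1, 2)) = Mul(6, Pow(33270, Rational(1, 2)))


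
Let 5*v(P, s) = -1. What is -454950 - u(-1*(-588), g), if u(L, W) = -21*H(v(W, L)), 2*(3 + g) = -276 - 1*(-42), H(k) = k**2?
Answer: -11373729/25 ≈ -4.5495e+5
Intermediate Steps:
v(P, s) = -1/5 (v(P, s) = (1/5)*(-1) = -1/5)
g = -120 (g = -3 + (-276 - 1*(-42))/2 = -3 + (-276 + 42)/2 = -3 + (1/2)*(-234) = -3 - 117 = -120)
u(L, W) = -21/25 (u(L, W) = -21*(-1/5)**2 = -21*1/25 = -21/25)
-454950 - u(-1*(-588), g) = -454950 - 1*(-21/25) = -454950 + 21/25 = -11373729/25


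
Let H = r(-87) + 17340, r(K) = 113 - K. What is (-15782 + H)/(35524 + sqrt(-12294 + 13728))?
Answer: 31225596/630976571 - 879*sqrt(1434)/630976571 ≈ 0.049435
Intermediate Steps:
H = 17540 (H = (113 - 1*(-87)) + 17340 = (113 + 87) + 17340 = 200 + 17340 = 17540)
(-15782 + H)/(35524 + sqrt(-12294 + 13728)) = (-15782 + 17540)/(35524 + sqrt(-12294 + 13728)) = 1758/(35524 + sqrt(1434))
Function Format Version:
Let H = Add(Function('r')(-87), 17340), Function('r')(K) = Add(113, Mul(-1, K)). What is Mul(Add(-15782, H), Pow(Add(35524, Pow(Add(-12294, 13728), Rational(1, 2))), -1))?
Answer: Add(Rational(31225596, 630976571), Mul(Rational(-879, 630976571), Pow(1434, Rational(1, 2)))) ≈ 0.049435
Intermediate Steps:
H = 17540 (H = Add(Add(113, Mul(-1, -87)), 17340) = Add(Add(113, 87), 17340) = Add(200, 17340) = 17540)
Mul(Add(-15782, H), Pow(Add(35524, Pow(Add(-12294, 13728), Rational(1, 2))), -1)) = Mul(Add(-15782, 17540), Pow(Add(35524, Pow(Add(-12294, 13728), Rational(1, 2))), -1)) = Mul(1758, Pow(Add(35524, Pow(1434, Rational(1, 2))), -1))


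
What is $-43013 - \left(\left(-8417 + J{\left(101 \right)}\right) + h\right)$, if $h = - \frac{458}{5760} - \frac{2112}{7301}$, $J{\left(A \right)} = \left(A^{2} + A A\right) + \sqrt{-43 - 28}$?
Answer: $- \frac{1156428591751}{21026880} - i \sqrt{71} \approx -54998.0 - 8.4261 i$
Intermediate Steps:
$J{\left(A \right)} = 2 A^{2} + i \sqrt{71}$ ($J{\left(A \right)} = \left(A^{2} + A^{2}\right) + \sqrt{-71} = 2 A^{2} + i \sqrt{71}$)
$h = - \frac{7754489}{21026880}$ ($h = \left(-458\right) \frac{1}{5760} - \frac{2112}{7301} = - \frac{229}{2880} - \frac{2112}{7301} = - \frac{7754489}{21026880} \approx -0.36879$)
$-43013 - \left(\left(-8417 + J{\left(101 \right)}\right) + h\right) = -43013 - \left(\left(-8417 + \left(2 \cdot 101^{2} + i \sqrt{71}\right)\right) - \frac{7754489}{21026880}\right) = -43013 - \left(\left(-8417 + \left(2 \cdot 10201 + i \sqrt{71}\right)\right) - \frac{7754489}{21026880}\right) = -43013 - \left(\left(-8417 + \left(20402 + i \sqrt{71}\right)\right) - \frac{7754489}{21026880}\right) = -43013 - \left(\left(11985 + i \sqrt{71}\right) - \frac{7754489}{21026880}\right) = -43013 - \left(\frac{251999402311}{21026880} + i \sqrt{71}\right) = - \frac{1156428591751}{21026880} - i \sqrt{71}$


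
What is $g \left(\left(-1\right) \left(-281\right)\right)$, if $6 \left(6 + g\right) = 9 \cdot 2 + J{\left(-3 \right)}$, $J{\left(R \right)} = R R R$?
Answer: $- \frac{4215}{2} \approx -2107.5$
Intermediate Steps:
$J{\left(R \right)} = R^{3}$ ($J{\left(R \right)} = R^{2} R = R^{3}$)
$g = - \frac{15}{2}$ ($g = -6 + \frac{9 \cdot 2 + \left(-3\right)^{3}}{6} = -6 + \frac{18 - 27}{6} = -6 + \frac{1}{6} \left(-9\right) = -6 - \frac{3}{2} = - \frac{15}{2} \approx -7.5$)
$g \left(\left(-1\right) \left(-281\right)\right) = - \frac{15 \left(\left(-1\right) \left(-281\right)\right)}{2} = \left(- \frac{15}{2}\right) 281 = - \frac{4215}{2}$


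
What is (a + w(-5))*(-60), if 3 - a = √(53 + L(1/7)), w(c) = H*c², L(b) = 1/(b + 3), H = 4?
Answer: -6180 + 30*√25806/11 ≈ -5741.9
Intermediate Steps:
L(b) = 1/(3 + b)
w(c) = 4*c²
a = 3 - √25806/22 (a = 3 - √(53 + 1/(3 + 1/7)) = 3 - √(53 + 1/(3 + 1*(⅐))) = 3 - √(53 + 1/(3 + ⅐)) = 3 - √(53 + 1/(22/7)) = 3 - √(53 + 7/22) = 3 - √(1173/22) = 3 - √25806/22 ≈ -4.3019)
(a + w(-5))*(-60) = ((3 - √25806/22) + 4*(-5)²)*(-60) = ((3 - √25806/22) + 4*25)*(-60) = ((3 - √25806/22) + 100)*(-60) = (103 - √25806/22)*(-60) = -6180 + 30*√25806/11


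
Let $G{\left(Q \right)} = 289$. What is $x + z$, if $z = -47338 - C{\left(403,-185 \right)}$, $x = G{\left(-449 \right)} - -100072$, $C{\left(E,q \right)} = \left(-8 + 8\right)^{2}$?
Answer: $53023$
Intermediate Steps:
$C{\left(E,q \right)} = 0$ ($C{\left(E,q \right)} = 0^{2} = 0$)
$x = 100361$ ($x = 289 - -100072 = 289 + 100072 = 100361$)
$z = -47338$ ($z = -47338 - 0 = -47338 + 0 = -47338$)
$x + z = 100361 - 47338 = 53023$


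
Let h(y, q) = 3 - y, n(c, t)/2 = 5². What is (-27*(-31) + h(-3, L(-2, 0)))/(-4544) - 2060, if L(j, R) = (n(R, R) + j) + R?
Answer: -9361483/4544 ≈ -2060.2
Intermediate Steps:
n(c, t) = 50 (n(c, t) = 2*5² = 2*25 = 50)
L(j, R) = 50 + R + j (L(j, R) = (50 + j) + R = 50 + R + j)
(-27*(-31) + h(-3, L(-2, 0)))/(-4544) - 2060 = (-27*(-31) + (3 - 1*(-3)))/(-4544) - 2060 = (837 + (3 + 3))*(-1/4544) - 2060 = (837 + 6)*(-1/4544) - 2060 = 843*(-1/4544) - 2060 = -843/4544 - 2060 = -9361483/4544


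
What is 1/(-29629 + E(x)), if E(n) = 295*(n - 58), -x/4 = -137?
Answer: 1/114921 ≈ 8.7016e-6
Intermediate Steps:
x = 548 (x = -4*(-137) = 548)
E(n) = -17110 + 295*n (E(n) = 295*(-58 + n) = -17110 + 295*n)
1/(-29629 + E(x)) = 1/(-29629 + (-17110 + 295*548)) = 1/(-29629 + (-17110 + 161660)) = 1/(-29629 + 144550) = 1/114921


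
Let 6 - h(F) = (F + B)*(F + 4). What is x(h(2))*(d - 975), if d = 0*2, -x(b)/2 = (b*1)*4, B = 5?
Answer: -280800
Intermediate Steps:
h(F) = 6 - (4 + F)*(5 + F) (h(F) = 6 - (F + 5)*(F + 4) = 6 - (5 + F)*(4 + F) = 6 - (4 + F)*(5 + F))
x(b) = -8*b (x(b) = -2*b*1*4 = -2*b*4 = -8*b)
d = 0
x(h(2))*(d - 975) = (-8*(-14 - 1*2**2 - 9*2))*(0 - 975) = -8*(-14 - 1*4 - 18)*(-975) = -8*(-14 - 4 - 18)*(-975) = -8*(-36)*(-975) = 288*(-975) = -280800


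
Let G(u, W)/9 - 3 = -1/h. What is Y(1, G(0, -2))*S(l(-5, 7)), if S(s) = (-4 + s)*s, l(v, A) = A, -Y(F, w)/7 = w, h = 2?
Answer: -6615/2 ≈ -3307.5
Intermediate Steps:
G(u, W) = 45/2 (G(u, W) = 27 + 9*(-1/2) = 27 - 9/2 = 45/2)
Y(F, w) = -7*w
S(s) = s*(-4 + s)
Y(1, G(0, -2))*S(l(-5, 7)) = (-7*45/2)*(7*(-4 + 7)) = -2205*3/2 = -315/2*21 = -6615/2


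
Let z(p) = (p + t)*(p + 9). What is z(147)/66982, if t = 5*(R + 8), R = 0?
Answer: 14586/33491 ≈ 0.43552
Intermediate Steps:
t = 40 (t = 5*(0 + 8) = 5*8 = 40)
z(p) = (9 + p)*(40 + p) (z(p) = (p + 40)*(p + 9) = (40 + p)*(9 + p) = (9 + p)*(40 + p))
z(147)/66982 = (360 + 147**2 + 49*147)/66982 = (360 + 21609 + 7203)*(1/66982) = 29172*(1/66982) = 14586/33491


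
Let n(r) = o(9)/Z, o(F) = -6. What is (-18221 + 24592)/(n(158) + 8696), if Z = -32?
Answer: 101936/139139 ≈ 0.73262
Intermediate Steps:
n(r) = 3/16 (n(r) = -6/(-32) = -6*(-1/32) = 3/16)
(-18221 + 24592)/(n(158) + 8696) = (-18221 + 24592)/(3/16 + 8696) = 6371/(139139/16) = 6371*(16/139139) = 101936/139139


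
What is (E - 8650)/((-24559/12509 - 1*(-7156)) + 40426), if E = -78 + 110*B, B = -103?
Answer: -83635174/198392893 ≈ -0.42156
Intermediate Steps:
E = -11408 (E = -78 + 110*(-103) = -78 - 11330 = -11408)
(E - 8650)/((-24559/12509 - 1*(-7156)) + 40426) = (-11408 - 8650)/((-24559/12509 - 1*(-7156)) + 40426) = -20058/((-24559*1/12509 + 7156) + 40426) = -20058/((-24559/12509 + 7156) + 40426) = -20058/(89489845/12509 + 40426) = -20058/595178679/12509 = -20058*12509/595178679 = -83635174/198392893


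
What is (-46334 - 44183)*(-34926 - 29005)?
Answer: 5786842327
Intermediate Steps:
(-46334 - 44183)*(-34926 - 29005) = -90517*(-63931) = 5786842327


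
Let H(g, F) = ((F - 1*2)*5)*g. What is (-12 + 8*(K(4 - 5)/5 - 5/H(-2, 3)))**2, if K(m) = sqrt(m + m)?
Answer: 1472/25 - 128*I*sqrt(2)/5 ≈ 58.88 - 36.204*I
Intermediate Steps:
H(g, F) = g*(-10 + 5*F) (H(g, F) = ((F - 2)*5)*g = ((-2 + F)*5)*g = (-10 + 5*F)*g = g*(-10 + 5*F))
K(m) = sqrt(2)*sqrt(m) (K(m) = sqrt(2*m) = sqrt(2)*sqrt(m))
(-12 + 8*(K(4 - 5)/5 - 5/H(-2, 3)))**2 = (-12 + 8*((sqrt(2)*sqrt(4 - 5))/5 - 5*(-1/(10*(-2 + 3)))))**2 = (-12 + 8*((sqrt(2)*sqrt(-1))*(1/5) - 5/(5*(-2)*1)))**2 = (-12 + 8*((sqrt(2)*I)*(1/5) - 5/(-10)))**2 = (-12 + 8*((I*sqrt(2))*(1/5) - 5*(-1/10)))**2 = (-12 + 8*(I*sqrt(2)/5 + 1/2))**2 = (-12 + 8*(1/2 + I*sqrt(2)/5))**2 = (-12 + (4 + 8*I*sqrt(2)/5))**2 = (-8 + 8*I*sqrt(2)/5)**2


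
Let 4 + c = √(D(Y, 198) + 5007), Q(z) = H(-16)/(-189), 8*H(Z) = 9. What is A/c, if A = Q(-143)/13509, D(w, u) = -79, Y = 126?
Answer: -1/2786960736 - √77/1393480368 ≈ -6.6560e-9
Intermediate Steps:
H(Z) = 9/8 (H(Z) = (⅛)*9 = 9/8)
Q(z) = -1/168 (Q(z) = (9/8)/(-189) = (9/8)*(-1/189) = -1/168)
A = -1/2269512 (A = -1/168/13509 = -1/168*1/13509 = -1/2269512 ≈ -4.4062e-7)
c = -4 + 8*√77 (c = -4 + √(-79 + 5007) = -4 + √4928 = -4 + 8*√77 ≈ 66.200)
A/c = -1/(2269512*(-4 + 8*√77))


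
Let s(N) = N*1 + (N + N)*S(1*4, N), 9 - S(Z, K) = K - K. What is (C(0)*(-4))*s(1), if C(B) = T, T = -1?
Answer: 76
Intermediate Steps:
S(Z, K) = 9 (S(Z, K) = 9 - (K - K) = 9 - 1*0 = 9 + 0 = 9)
C(B) = -1
s(N) = 19*N (s(N) = N*1 + (N + N)*9 = N + (2*N)*9 = N + 18*N = 19*N)
(C(0)*(-4))*s(1) = (-1*(-4))*(19*1) = 4*19 = 76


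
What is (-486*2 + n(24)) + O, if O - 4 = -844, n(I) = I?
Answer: -1788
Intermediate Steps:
O = -840 (O = 4 - 844 = -840)
(-486*2 + n(24)) + O = (-486*2 + 24) - 840 = (-972 + 24) - 840 = -948 - 840 = -1788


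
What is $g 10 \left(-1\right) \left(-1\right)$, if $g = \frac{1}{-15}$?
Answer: $- \frac{2}{3} \approx -0.66667$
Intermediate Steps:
$g = - \frac{1}{15} \approx -0.066667$
$g 10 \left(-1\right) \left(-1\right) = - \frac{10 \left(-1\right) \left(-1\right)}{15} = - \frac{\left(-10\right) \left(-1\right)}{15} = \left(- \frac{1}{15}\right) 10 = - \frac{2}{3}$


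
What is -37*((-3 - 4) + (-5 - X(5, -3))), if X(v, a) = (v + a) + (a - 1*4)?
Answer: 259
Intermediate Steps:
X(v, a) = -4 + v + 2*a (X(v, a) = (a + v) + (a - 4) = (a + v) + (-4 + a) = -4 + v + 2*a)
-37*((-3 - 4) + (-5 - X(5, -3))) = -37*((-3 - 4) + (-5 - (-4 + 5 + 2*(-3)))) = -37*(-7 + (-5 - (-4 + 5 - 6))) = -37*(-7 + (-5 - 1*(-5))) = -37*(-7 + (-5 + 5)) = -37*(-7 + 0) = -37*(-7) = 259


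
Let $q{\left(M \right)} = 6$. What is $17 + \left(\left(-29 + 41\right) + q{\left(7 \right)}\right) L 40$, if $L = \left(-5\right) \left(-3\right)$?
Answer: $10817$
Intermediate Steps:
$L = 15$
$17 + \left(\left(-29 + 41\right) + q{\left(7 \right)}\right) L 40 = 17 + \left(\left(-29 + 41\right) + 6\right) 15 \cdot 40 = 17 + \left(12 + 6\right) 600 = 17 + 18 \cdot 600 = 17 + 10800 = 10817$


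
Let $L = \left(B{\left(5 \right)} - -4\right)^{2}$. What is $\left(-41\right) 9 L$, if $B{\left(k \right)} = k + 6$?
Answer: $-83025$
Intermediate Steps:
$B{\left(k \right)} = 6 + k$
$L = 225$ ($L = \left(\left(6 + 5\right) - -4\right)^{2} = \left(11 + 4\right)^{2} = 15^{2} = 225$)
$\left(-41\right) 9 L = \left(-41\right) 9 \cdot 225 = \left(-369\right) 225 = -83025$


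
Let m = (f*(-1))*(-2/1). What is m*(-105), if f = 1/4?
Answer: -105/2 ≈ -52.500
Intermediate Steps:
f = ¼ (f = 1*(¼) = ¼ ≈ 0.25000)
m = ½ (m = ((¼)*(-1))*(-2/1) = -(-1)/2 = -¼*(-2) = ½ ≈ 0.50000)
m*(-105) = (½)*(-105) = -105/2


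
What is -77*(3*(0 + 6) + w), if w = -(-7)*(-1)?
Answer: -847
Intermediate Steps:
w = -7 (w = -1*7 = -7)
-77*(3*(0 + 6) + w) = -77*(3*(0 + 6) - 7) = -77*(3*6 - 7) = -77*(18 - 7) = -77*11 = -847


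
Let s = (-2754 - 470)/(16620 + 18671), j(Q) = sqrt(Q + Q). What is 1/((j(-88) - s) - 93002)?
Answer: -57914831232089/5386189953052616010 - 1245454681*I*sqrt(11)/2693094976526308005 ≈ -1.0752e-5 - 1.5338e-9*I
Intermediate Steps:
j(Q) = sqrt(2)*sqrt(Q) (j(Q) = sqrt(2*Q) = sqrt(2)*sqrt(Q))
s = -3224/35291 ≈ -0.091355
1/((j(-88) - s) - 93002) = 1/((sqrt(2)*sqrt(-88) - 1*(-3224/35291)) - 93002) = 1/((sqrt(2)*(2*I*sqrt(22)) + 3224/35291) - 93002) = 1/((4*I*sqrt(11) + 3224/35291) - 93002) = 1/((3224/35291 + 4*I*sqrt(11)) - 93002) = 1/(-3282130358/35291 + 4*I*sqrt(11))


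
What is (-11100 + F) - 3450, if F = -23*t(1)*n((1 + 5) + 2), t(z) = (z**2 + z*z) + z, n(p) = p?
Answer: -15102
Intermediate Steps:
t(z) = z + 2*z**2 (t(z) = (z**2 + z**2) + z = 2*z**2 + z = z + 2*z**2)
F = -552 (F = -23*(1*(1 + 2*1))*((1 + 5) + 2) = -23*(1*(1 + 2))*(6 + 2) = -23*(1*3)*8 = -23*3*8 = -69*8 = -1*552 = -552)
(-11100 + F) - 3450 = (-11100 - 552) - 3450 = -11652 - 3450 = -15102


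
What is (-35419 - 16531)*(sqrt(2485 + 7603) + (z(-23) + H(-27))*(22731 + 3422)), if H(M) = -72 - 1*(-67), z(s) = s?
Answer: 38042153800 - 103900*sqrt(2522) ≈ 3.8037e+10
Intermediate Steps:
H(M) = -5 (H(M) = -72 + 67 = -5)
(-35419 - 16531)*(sqrt(2485 + 7603) + (z(-23) + H(-27))*(22731 + 3422)) = (-35419 - 16531)*(sqrt(2485 + 7603) + (-23 - 5)*(22731 + 3422)) = -51950*(sqrt(10088) - 28*26153) = -51950*(2*sqrt(2522) - 732284) = -51950*(-732284 + 2*sqrt(2522)) = 38042153800 - 103900*sqrt(2522)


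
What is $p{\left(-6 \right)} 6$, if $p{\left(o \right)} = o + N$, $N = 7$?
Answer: $6$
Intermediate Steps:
$p{\left(o \right)} = 7 + o$ ($p{\left(o \right)} = o + 7 = 7 + o$)
$p{\left(-6 \right)} 6 = \left(7 - 6\right) 6 = 1 \cdot 6 = 6$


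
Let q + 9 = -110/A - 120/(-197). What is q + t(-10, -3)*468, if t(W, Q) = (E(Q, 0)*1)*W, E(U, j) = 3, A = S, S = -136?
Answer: -188181409/13396 ≈ -14048.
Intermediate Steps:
A = -136
q = -101569/13396 (q = -9 + (-110/(-136) - 120/(-197)) = -9 + (-110*(-1/136) - 120*(-1/197)) = -9 + (55/68 + 120/197) = -9 + 18995/13396 = -101569/13396 ≈ -7.5820)
t(W, Q) = 3*W (t(W, Q) = (3*1)*W = 3*W)
q + t(-10, -3)*468 = -101569/13396 + (3*(-10))*468 = -101569/13396 - 30*468 = -101569/13396 - 14040 = -188181409/13396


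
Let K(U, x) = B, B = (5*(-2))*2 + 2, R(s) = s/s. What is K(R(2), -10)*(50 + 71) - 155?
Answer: -2333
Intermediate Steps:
R(s) = 1
B = -18 (B = -10*2 + 2 = -20 + 2 = -18)
K(U, x) = -18
K(R(2), -10)*(50 + 71) - 155 = -18*(50 + 71) - 155 = -18*121 - 155 = -2178 - 155 = -2333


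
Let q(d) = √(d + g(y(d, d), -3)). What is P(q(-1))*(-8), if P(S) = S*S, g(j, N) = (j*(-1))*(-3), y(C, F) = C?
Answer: 32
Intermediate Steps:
g(j, N) = 3*j (g(j, N) = -j*(-3) = 3*j)
q(d) = 2*√d (q(d) = √(d + 3*d) = √(4*d) = 2*√d)
P(S) = S²
P(q(-1))*(-8) = (2*√(-1))²*(-8) = (2*I)²*(-8) = -4*(-8) = 32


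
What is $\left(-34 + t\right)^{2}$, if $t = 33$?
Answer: $1$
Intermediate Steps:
$\left(-34 + t\right)^{2} = \left(-34 + 33\right)^{2} = \left(-1\right)^{2} = 1$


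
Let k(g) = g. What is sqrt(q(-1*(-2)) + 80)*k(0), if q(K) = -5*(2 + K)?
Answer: 0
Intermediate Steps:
q(K) = -10 - 5*K
sqrt(q(-1*(-2)) + 80)*k(0) = sqrt((-10 - (-5)*(-2)) + 80)*0 = sqrt((-10 - 5*2) + 80)*0 = sqrt((-10 - 10) + 80)*0 = sqrt(-20 + 80)*0 = sqrt(60)*0 = (2*sqrt(15))*0 = 0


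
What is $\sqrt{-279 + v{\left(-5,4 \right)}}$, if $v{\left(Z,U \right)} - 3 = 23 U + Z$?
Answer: $3 i \sqrt{21} \approx 13.748 i$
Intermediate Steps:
$v{\left(Z,U \right)} = 3 + Z + 23 U$ ($v{\left(Z,U \right)} = 3 + \left(23 U + Z\right) = 3 + \left(Z + 23 U\right) = 3 + Z + 23 U$)
$\sqrt{-279 + v{\left(-5,4 \right)}} = \sqrt{-279 + \left(3 - 5 + 23 \cdot 4\right)} = \sqrt{-279 + \left(3 - 5 + 92\right)} = \sqrt{-279 + 90} = \sqrt{-189} = 3 i \sqrt{21}$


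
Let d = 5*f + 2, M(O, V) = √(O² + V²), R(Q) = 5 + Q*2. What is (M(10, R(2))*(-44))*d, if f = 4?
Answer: -968*√181 ≈ -13023.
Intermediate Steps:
R(Q) = 5 + 2*Q
d = 22 (d = 5*4 + 2 = 20 + 2 = 22)
(M(10, R(2))*(-44))*d = (√(10² + (5 + 2*2)²)*(-44))*22 = (√(100 + (5 + 4)²)*(-44))*22 = (√(100 + 9²)*(-44))*22 = (√(100 + 81)*(-44))*22 = (√181*(-44))*22 = -44*√181*22 = -968*√181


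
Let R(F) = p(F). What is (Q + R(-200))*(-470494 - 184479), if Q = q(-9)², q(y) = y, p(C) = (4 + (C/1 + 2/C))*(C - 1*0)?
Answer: -25729304359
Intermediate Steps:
p(C) = C*(4 + C + 2/C) (p(C) = (4 + (C*1 + 2/C))*(C + 0) = (4 + (C + 2/C))*C = (4 + C + 2/C)*C = C*(4 + C + 2/C))
R(F) = 2 + F² + 4*F
Q = 81 (Q = (-9)² = 81)
(Q + R(-200))*(-470494 - 184479) = (81 + (2 + (-200)² + 4*(-200)))*(-470494 - 184479) = (81 + (2 + 40000 - 800))*(-654973) = (81 + 39202)*(-654973) = 39283*(-654973) = -25729304359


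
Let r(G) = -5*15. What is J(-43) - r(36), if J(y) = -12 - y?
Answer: 106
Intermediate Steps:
r(G) = -75
J(-43) - r(36) = (-12 - 1*(-43)) - 1*(-75) = (-12 + 43) + 75 = 31 + 75 = 106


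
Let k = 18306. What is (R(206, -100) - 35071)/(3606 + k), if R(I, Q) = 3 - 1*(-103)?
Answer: -11655/7304 ≈ -1.5957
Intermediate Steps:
R(I, Q) = 106 (R(I, Q) = 3 + 103 = 106)
(R(206, -100) - 35071)/(3606 + k) = (106 - 35071)/(3606 + 18306) = -34965/21912 = -34965*1/21912 = -11655/7304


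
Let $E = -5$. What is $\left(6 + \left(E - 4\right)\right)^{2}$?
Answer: $9$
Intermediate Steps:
$\left(6 + \left(E - 4\right)\right)^{2} = \left(6 - 9\right)^{2} = \left(-3\right)^{2} = 9$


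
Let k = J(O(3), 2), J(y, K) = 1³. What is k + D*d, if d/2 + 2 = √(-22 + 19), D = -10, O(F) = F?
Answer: 41 - 20*I*√3 ≈ 41.0 - 34.641*I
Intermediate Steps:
J(y, K) = 1
d = -4 + 2*I*√3 (d = -4 + 2*√(-22 + 19) = -4 + 2*√(-3) = -4 + 2*(I*√3) = -4 + 2*I*√3 ≈ -4.0 + 3.4641*I)
k = 1
k + D*d = 1 - 10*(-4 + 2*I*√3) = 1 + (40 - 20*I*√3) = 41 - 20*I*√3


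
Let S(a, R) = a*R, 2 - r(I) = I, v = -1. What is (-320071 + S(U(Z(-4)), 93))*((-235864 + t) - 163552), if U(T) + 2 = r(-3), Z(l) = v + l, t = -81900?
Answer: 153921006272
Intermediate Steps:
Z(l) = -1 + l
r(I) = 2 - I
U(T) = 3 (U(T) = -2 + (2 - 1*(-3)) = -2 + (2 + 3) = -2 + 5 = 3)
S(a, R) = R*a
(-320071 + S(U(Z(-4)), 93))*((-235864 + t) - 163552) = (-320071 + 93*3)*((-235864 - 81900) - 163552) = (-320071 + 279)*(-317764 - 163552) = -319792*(-481316) = 153921006272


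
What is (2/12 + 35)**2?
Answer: 44521/36 ≈ 1236.7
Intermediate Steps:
(2/12 + 35)**2 = (2*(1/12) + 35)**2 = (1/6 + 35)**2 = (211/6)**2 = 44521/36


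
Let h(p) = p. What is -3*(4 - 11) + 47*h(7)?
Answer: 350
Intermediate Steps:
-3*(4 - 11) + 47*h(7) = -3*(4 - 11) + 47*7 = -3*(-7) + 329 = 21 + 329 = 350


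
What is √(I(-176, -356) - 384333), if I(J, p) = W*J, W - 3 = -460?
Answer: I*√303901 ≈ 551.27*I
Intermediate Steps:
W = -457 (W = 3 - 460 = -457)
I(J, p) = -457*J
√(I(-176, -356) - 384333) = √(-457*(-176) - 384333) = √(80432 - 384333) = √(-303901) = I*√303901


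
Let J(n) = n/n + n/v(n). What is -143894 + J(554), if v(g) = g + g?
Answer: -287785/2 ≈ -1.4389e+5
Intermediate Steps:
v(g) = 2*g
J(n) = 3/2 (J(n) = n/n + n/((2*n)) = 1 + n*(1/(2*n)) = 1 + ½ = 3/2)
-143894 + J(554) = -143894 + 3/2 = -287785/2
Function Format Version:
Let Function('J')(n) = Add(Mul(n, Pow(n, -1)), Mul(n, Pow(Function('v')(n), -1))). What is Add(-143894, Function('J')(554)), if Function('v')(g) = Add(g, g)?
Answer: Rational(-287785, 2) ≈ -1.4389e+5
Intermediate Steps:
Function('v')(g) = Mul(2, g)
Function('J')(n) = Rational(3, 2) (Function('J')(n) = Add(Mul(n, Pow(n, -1)), Mul(n, Pow(Mul(2, n), -1))) = Add(1, Mul(n, Mul(Rational(1, 2), Pow(n, -1)))) = Add(1, Rational(1, 2)) = Rational(3, 2))
Add(-143894, Function('J')(554)) = Add(-143894, Rational(3, 2)) = Rational(-287785, 2)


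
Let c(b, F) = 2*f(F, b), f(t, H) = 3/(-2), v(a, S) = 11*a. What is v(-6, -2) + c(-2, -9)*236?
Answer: -774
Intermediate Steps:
f(t, H) = -3/2 (f(t, H) = 3*(-½) = -3/2)
c(b, F) = -3 (c(b, F) = 2*(-3/2) = -3)
v(-6, -2) + c(-2, -9)*236 = 11*(-6) - 3*236 = -66 - 708 = -774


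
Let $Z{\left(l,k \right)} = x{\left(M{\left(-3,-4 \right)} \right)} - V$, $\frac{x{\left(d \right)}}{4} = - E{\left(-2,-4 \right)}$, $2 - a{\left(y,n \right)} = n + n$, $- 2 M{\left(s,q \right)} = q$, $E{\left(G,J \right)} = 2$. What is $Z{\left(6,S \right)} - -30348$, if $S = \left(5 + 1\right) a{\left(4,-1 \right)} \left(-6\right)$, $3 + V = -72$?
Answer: $30415$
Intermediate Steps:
$M{\left(s,q \right)} = - \frac{q}{2}$
$a{\left(y,n \right)} = 2 - 2 n$ ($a{\left(y,n \right)} = 2 - \left(n + n\right) = 2 - 2 n$)
$V = -75$ ($V = -3 - 72 = -75$)
$S = -144$ ($S = \left(5 + 1\right) \left(2 - -2\right) \left(-6\right) = 6 \left(2 + 2\right) \left(-6\right) = 6 \cdot 4 \left(-6\right) = 24 \left(-6\right) = -144$)
$x{\left(d \right)} = -8$ ($x{\left(d \right)} = 4 \left(\left(-1\right) 2\right) = 4 \left(-2\right) = -8$)
$Z{\left(l,k \right)} = 67$ ($Z{\left(l,k \right)} = -8 - -75 = -8 + 75 = 67$)
$Z{\left(6,S \right)} - -30348 = 67 - -30348 = 67 + 30348 = 30415$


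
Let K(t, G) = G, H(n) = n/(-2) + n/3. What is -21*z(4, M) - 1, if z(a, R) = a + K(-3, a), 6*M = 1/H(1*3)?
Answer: -169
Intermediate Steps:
H(n) = -n/6 (H(n) = n*(-½) + n*(⅓) = -n/2 + n/3 = -n/6)
M = -⅓ (M = 1/(6*((-3/6))) = 1/(6*((-⅙*3))) = 1/(6*(-½)) = (⅙)*(-2) = -⅓ ≈ -0.33333)
z(a, R) = 2*a (z(a, R) = a + a = 2*a)
-21*z(4, M) - 1 = -42*4 - 1 = -21*8 - 1 = -168 - 1 = -169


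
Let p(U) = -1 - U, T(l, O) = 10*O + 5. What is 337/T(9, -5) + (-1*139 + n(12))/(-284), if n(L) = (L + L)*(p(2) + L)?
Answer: -99173/12780 ≈ -7.7600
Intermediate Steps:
T(l, O) = 5 + 10*O
n(L) = 2*L*(-3 + L) (n(L) = (L + L)*((-1 - 1*2) + L) = (2*L)*((-1 - 2) + L) = (2*L)*(-3 + L) = 2*L*(-3 + L))
337/T(9, -5) + (-1*139 + n(12))/(-284) = 337/(5 + 10*(-5)) + (-1*139 + 2*12*(-3 + 12))/(-284) = 337/(5 - 50) + (-139 + 2*12*9)*(-1/284) = 337/(-45) + (-139 + 216)*(-1/284) = 337*(-1/45) + 77*(-1/284) = -337/45 - 77/284 = -99173/12780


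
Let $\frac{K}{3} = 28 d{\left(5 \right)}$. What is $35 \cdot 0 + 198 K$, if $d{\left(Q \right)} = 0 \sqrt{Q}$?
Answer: $0$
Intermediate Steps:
$d{\left(Q \right)} = 0$
$K = 0$ ($K = 3 \cdot 28 \cdot 0 = 3 \cdot 0 = 0$)
$35 \cdot 0 + 198 K = 35 \cdot 0 + 198 \cdot 0 = 0 + 0 = 0$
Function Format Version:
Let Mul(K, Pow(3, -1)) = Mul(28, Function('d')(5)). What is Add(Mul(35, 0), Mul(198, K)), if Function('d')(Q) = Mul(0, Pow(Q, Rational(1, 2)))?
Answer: 0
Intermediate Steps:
Function('d')(Q) = 0
K = 0 (K = Mul(3, Mul(28, 0)) = Mul(3, 0) = 0)
Add(Mul(35, 0), Mul(198, K)) = Add(Mul(35, 0), Mul(198, 0)) = Add(0, 0) = 0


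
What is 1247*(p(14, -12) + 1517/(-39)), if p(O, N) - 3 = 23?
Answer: -627241/39 ≈ -16083.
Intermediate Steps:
p(O, N) = 26 (p(O, N) = 3 + 23 = 26)
1247*(p(14, -12) + 1517/(-39)) = 1247*(26 + 1517/(-39)) = 1247*(26 + 1517*(-1/39)) = 1247*(26 - 1517/39) = 1247*(-503/39) = -627241/39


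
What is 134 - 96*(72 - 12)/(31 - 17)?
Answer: -1942/7 ≈ -277.43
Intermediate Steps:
134 - 96*(72 - 12)/(31 - 17) = 134 - 5760/14 = 134 - 96*30/7 = 134 - 2880/7 = -1942/7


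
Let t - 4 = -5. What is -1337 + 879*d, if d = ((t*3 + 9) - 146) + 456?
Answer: 276427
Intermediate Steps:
t = -1 (t = 4 - 5 = -1)
d = 316 (d = ((-1*3 + 9) - 146) + 456 = ((-3 + 9) - 146) + 456 = (6 - 146) + 456 = -140 + 456 = 316)
-1337 + 879*d = -1337 + 879*316 = -1337 + 277764 = 276427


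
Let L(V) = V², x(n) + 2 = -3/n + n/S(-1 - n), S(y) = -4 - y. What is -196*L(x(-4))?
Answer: -361/4 ≈ -90.250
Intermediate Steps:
x(n) = -2 - 3/n + n/(-3 + n) (x(n) = -2 + (-3/n + n/(-4 - (-1 - n))) = -2 + (-3/n + n/(-4 + (1 + n))) = -2 + (-3/n + n/(-3 + n)) = -2 - 3/n + n/(-3 + n))
-196*L(x(-4)) = -196*(9 - 1*(-4)² + 3*(-4))²/(16*(-3 - 4)²) = -196*(9 - 1*16 - 12)²/784 = -196*(9 - 16 - 12)²/784 = -196*(-¼*(-⅐)*(-19))² = -196*(-19/28)² = -196*361/784 = -361/4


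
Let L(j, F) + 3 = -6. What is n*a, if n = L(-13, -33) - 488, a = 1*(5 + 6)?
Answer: -5467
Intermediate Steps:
a = 11 (a = 1*11 = 11)
L(j, F) = -9 (L(j, F) = -3 - 6 = -9)
n = -497 (n = -9 - 488 = -497)
n*a = -497*11 = -5467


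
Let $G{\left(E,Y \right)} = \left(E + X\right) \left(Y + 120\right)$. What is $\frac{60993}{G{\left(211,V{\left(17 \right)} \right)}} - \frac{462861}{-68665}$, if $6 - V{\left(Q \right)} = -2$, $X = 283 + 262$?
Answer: $\frac{58516389}{7938560} \approx 7.3712$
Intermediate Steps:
$X = 545$
$V{\left(Q \right)} = 8$ ($V{\left(Q \right)} = 6 - -2 = 6 + 2 = 8$)
$G{\left(E,Y \right)} = \left(120 + Y\right) \left(545 + E\right)$ ($G{\left(E,Y \right)} = \left(E + 545\right) \left(Y + 120\right) = \left(545 + E\right) \left(120 + Y\right) = \left(120 + Y\right) \left(545 + E\right)$)
$\frac{60993}{G{\left(211,V{\left(17 \right)} \right)}} - \frac{462861}{-68665} = \frac{60993}{65400 + 120 \cdot 211 + 545 \cdot 8 + 211 \cdot 8} - \frac{462861}{-68665} = \frac{60993}{65400 + 25320 + 4360 + 1688} - - \frac{14931}{2215} = \frac{60993}{96768} + \frac{14931}{2215} = 60993 \cdot \frac{1}{96768} + \frac{14931}{2215} = \frac{2259}{3584} + \frac{14931}{2215} = \frac{58516389}{7938560}$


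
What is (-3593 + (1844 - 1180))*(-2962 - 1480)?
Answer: 13010618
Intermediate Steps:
(-3593 + (1844 - 1180))*(-2962 - 1480) = (-3593 + 664)*(-4442) = -2929*(-4442) = 13010618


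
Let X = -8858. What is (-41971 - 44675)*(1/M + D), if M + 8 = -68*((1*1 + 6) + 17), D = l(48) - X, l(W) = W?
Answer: -632768762997/820 ≈ -7.7167e+8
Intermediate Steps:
D = 8906 (D = 48 - 1*(-8858) = 48 + 8858 = 8906)
M = -1640 (M = -8 - 68*((1*1 + 6) + 17) = -8 - 68*((1 + 6) + 17) = -8 - 68*(7 + 17) = -8 - 68*24 = -8 - 1632 = -1640)
(-41971 - 44675)*(1/M + D) = (-41971 - 44675)*(1/(-1640) + 8906) = -86646*(-1/1640 + 8906) = -86646*14605839/1640 = -632768762997/820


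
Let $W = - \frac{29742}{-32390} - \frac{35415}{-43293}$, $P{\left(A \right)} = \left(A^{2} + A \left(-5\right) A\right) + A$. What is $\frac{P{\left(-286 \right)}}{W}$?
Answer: $- \frac{38266514218075}{202892688} \approx -1.886 \cdot 10^{5}$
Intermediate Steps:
$P{\left(A \right)} = A - 4 A^{2}$ ($P{\left(A \right)} = \left(A^{2} + - 5 A A\right) + A = \left(A^{2} - 5 A^{2}\right) + A = - 4 A^{2} + A = A - 4 A^{2}$)
$W = \frac{405785376}{233710045}$ ($W = \left(-29742\right) \left(- \frac{1}{32390}\right) - - \frac{11805}{14431} = \frac{14871}{16195} + \frac{11805}{14431} = \frac{405785376}{233710045} \approx 1.7363$)
$\frac{P{\left(-286 \right)}}{W} = \frac{\left(-286\right) \left(1 - -1144\right)}{\frac{405785376}{233710045}} = - 286 \left(1 + 1144\right) \frac{233710045}{405785376} = \left(-286\right) 1145 \cdot \frac{233710045}{405785376} = \left(-327470\right) \frac{233710045}{405785376} = - \frac{38266514218075}{202892688}$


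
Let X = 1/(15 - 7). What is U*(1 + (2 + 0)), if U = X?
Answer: 3/8 ≈ 0.37500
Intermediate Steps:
X = ⅛ (X = 1/8 = ⅛ ≈ 0.12500)
U = ⅛ ≈ 0.12500
U*(1 + (2 + 0)) = (1 + (2 + 0))/8 = (1 + 2)/8 = (⅛)*3 = 3/8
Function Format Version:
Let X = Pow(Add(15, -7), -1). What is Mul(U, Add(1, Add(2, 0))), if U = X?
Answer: Rational(3, 8) ≈ 0.37500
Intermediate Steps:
X = Rational(1, 8) (X = Pow(8, -1) = Rational(1, 8) ≈ 0.12500)
U = Rational(1, 8) ≈ 0.12500
Mul(U, Add(1, Add(2, 0))) = Mul(Rational(1, 8), Add(1, Add(2, 0))) = Mul(Rational(1, 8), Add(1, 2)) = Mul(Rational(1, 8), 3) = Rational(3, 8)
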